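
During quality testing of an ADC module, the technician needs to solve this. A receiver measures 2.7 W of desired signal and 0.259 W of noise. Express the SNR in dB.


SNR in decibels:
SNR = 10 * log10(Ps / Pn)
    = 10 * log10(2.7 / 0.259)
    = 10 * log10(10.4247)
    = 10 * 1.0181
    = 10.18 dB

10.18 dB


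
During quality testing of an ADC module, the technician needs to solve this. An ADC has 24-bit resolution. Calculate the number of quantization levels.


Number of quantization levels = 2^N
= 2^24
= 16777216

16777216


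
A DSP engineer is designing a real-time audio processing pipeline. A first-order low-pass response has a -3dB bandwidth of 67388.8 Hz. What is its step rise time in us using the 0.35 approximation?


Rise time from bandwidth relationship:
tr = 0.35 / BW
   = 0.35 / 67388.8
   = 5.193741393e-06 s
   = 5.1937 us

5.1937 us


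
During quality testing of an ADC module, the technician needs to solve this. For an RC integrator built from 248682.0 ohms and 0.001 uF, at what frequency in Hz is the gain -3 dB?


Cutoff frequency of a first-order RC filter:
fc = 1 / (2 * pi * R * C)
C = 0.001 uF = 1e-09 F
fc = 1 / (2 * pi * 248682.0 * 1e-09)
   = 1 / 0.00156251508856
   = 639.99382 Hz

639.99382 Hz


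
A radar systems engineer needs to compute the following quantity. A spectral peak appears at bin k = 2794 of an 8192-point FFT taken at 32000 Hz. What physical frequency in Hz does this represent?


Frequency of DFT bin k:
f_k = k * fs / N
    = 2794 * 32000 / 8192
    = 89408000 / 8192
    = 10914.062 Hz

10914.062 Hz


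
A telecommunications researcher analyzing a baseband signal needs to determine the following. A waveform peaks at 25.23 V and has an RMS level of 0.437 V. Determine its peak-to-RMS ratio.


Crest factor is the ratio of peak to RMS:
CF = V_peak / V_rms
   = 25.23 / 0.437
   = 57.7346

57.7346


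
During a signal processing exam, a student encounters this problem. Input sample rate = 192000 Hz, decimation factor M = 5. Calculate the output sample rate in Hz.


Decimation reduces the sample rate:
fs_out = fs_in / M
       = 192000 / 5
       = 38400.0 Hz

38400.0 Hz


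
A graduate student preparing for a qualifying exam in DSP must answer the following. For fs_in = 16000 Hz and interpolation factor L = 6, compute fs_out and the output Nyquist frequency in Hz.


Step 1 — output sample rate after interpolation by L:
fs_out = L * fs_in = 6 * 16000 = 96000 Hz

Step 2 — Nyquist frequency of the output stream:
f_Nyq = fs_out / 2 = 96000 / 2 = 48000.0 Hz

fs_out = 96000 Hz; f_Nyquist = 48000.0 Hz


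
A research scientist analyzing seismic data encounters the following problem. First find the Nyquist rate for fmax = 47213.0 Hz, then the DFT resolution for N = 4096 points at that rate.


Step 1 — Nyquist sampling rate:
fs = 2 * fmax = 2 * 47213.0 = 94426.0 Hz

Step 2 — DFT bin spacing:
df = fs / N = 94426.0 / 4096 = 23.0532 Hz

23.0532 Hz


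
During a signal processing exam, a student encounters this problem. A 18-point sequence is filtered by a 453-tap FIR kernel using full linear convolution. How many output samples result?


Linear convolution output length:
L = N + M - 1
  = 18 + 453 - 1
  = 470 samples

470


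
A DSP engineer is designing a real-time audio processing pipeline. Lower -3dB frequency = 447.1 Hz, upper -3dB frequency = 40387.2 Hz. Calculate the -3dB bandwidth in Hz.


Bandwidth is the difference of -3dB frequencies:
BW = f_high - f_low
   = 40387.2 - 447.1
   = 39940.1 Hz

39940.1 Hz


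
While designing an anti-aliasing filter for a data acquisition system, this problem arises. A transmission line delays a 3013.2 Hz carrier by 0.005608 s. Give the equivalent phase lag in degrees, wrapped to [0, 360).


Phase shift from frequency and time delay:
phi = 360 * f * t_delay
    = 360 * 3013.2 * 0.005608
    = 6083.29 degrees
    mod 360 = 323.29 degrees

323.29 degrees


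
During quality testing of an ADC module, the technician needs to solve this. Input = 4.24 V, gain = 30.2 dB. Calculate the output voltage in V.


Output voltage from dB gain:
V_out = V_in * 10^(gain_dB / 20)
      = 4.24 * 10^(30.2 / 20)
      = 4.24 * 32.359366
      = 137.2037 V

137.2037 V


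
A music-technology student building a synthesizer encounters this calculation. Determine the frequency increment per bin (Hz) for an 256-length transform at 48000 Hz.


DFT frequency resolution:
df = fs / N
   = 48000 / 256
   = 187.5 Hz

187.5 Hz


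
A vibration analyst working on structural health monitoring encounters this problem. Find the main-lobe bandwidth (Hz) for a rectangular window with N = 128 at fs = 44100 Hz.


Main lobe width for a rectangular window:
Width = 2 * fs / N
      = 2 * 44100 / 128
      = 88200 / 128
      = 689.062 Hz

689.062 Hz


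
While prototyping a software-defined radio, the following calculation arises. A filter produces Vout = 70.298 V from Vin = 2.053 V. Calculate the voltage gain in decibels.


Voltage gain in dB:
G = 20 * log10(Vout / Vin)
  = 20 * log10(70.298 / 2.053)
  = 20 * log10(34.241598)
  = 20 * 1.534554
  = 30.69 dB

30.69 dB


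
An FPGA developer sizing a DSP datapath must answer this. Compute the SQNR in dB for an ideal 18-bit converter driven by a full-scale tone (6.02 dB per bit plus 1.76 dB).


Theoretical SNR for a full-scale sinusoid:
SNR = 6.02 * N + 1.76
    = 6.02 * 18 + 1.76
    = 108.36 + 1.76
    = 110.12 dB

110.12 dB


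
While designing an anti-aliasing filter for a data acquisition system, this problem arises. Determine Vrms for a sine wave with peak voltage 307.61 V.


RMS voltage for a sinusoidal waveform:
V_rms = V_peak / sqrt(2)
      = 307.61 / 1.414214
      = 217.513 V

217.513 V


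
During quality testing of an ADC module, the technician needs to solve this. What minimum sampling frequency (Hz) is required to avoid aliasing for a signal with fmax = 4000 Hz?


The Nyquist rate is twice the maximum frequency component.
fs_min = 2 * fmax
      = 2 * 4000
      = 8000 Hz

8000


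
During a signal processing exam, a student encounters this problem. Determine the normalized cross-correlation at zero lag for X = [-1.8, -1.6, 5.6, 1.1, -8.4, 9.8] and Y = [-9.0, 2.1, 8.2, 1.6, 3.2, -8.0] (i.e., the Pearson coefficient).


Pearson correlation coefficient (population):
r = cov(X,Y) / (std(X) * std(Y))
Mean X = 0.7833, Mean Y = -0.3167
Cov(X,Y) = -7.211944
Std(X) = 5.792068, Std(Y) = 6.175872
r = -0.2016

-0.2016


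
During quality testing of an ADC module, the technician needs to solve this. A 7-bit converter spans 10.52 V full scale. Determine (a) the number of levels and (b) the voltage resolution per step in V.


Step 1 — number of quantization levels:
L = 2^N = 2^7 = 128

Step 2 — LSB step size:
delta = Vfs / L
      = 10.52 / 128
      = 0.0821875 V

Levels = 128; step size = 0.0821875 V


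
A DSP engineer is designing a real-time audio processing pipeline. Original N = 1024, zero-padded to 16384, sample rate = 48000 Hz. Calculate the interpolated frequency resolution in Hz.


Frequency resolution after zero-padding:
N_padded = 1024 * 16 = 16384
df = fs / N_padded
   = 48000 / 16384
   = 2.9297 Hz

2.9297 Hz


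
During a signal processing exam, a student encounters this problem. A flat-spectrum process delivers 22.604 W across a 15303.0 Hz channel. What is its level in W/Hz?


Power spectral density:
PSD = P / BW
    = 22.604 / 15303.0
    = 0.0014771 W/Hz

0.0014771 W/Hz


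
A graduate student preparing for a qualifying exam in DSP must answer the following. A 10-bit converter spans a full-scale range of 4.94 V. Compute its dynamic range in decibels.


Dynamic range from full-scale to LSB:
V_min = V_max / 2^bits = 4.94 / 2^10
DR = 20 * log10(V_max / V_min)
   = 20 * log10(2^10)
   = 20 * 10 * log10(2)
   = 60.21 dB

60.21 dB


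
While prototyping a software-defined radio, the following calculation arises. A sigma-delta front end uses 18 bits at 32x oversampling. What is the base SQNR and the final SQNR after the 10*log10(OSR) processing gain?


Step 1 — baseline SQNR at Nyquist:
SQNR_base = 6.02*N + 1.76
          = 6.02*18 + 1.76
          = 110.12 dB

Step 2 — oversampling processing gain:
G = 10*log10(OSR) = 10*log10(32) = 15.05 dB

Step 3 — total:
SQNR_total = 110.12 + 15.05 = 125.17 dB

Base SQNR = 110.12 dB; oversampled SQNR = 125.17 dB


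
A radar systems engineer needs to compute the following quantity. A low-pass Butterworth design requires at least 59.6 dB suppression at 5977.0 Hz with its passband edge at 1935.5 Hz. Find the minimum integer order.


Butterworth filter order formula:
n = log10(10^(A/10) - 1) / (2 * log10(f_stop/f_pass))
10^(59.6/10) - 1 = 912009.8394
f_stop/f_pass = 5977.0 / 1935.5 = 3.0881
n = 6.0855 -> ceil = 7

7


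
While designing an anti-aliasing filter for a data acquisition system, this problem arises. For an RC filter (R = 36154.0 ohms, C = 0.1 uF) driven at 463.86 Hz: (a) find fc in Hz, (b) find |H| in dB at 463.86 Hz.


Step 1 — cutoff frequency:
fc = 1 / (2*pi*R*C)
C = 0.1 uF = 1e-07 F
fc = 1 / (2*pi*36154.0*1e-07)
   = 44.0214 Hz

Step 2 — magnitude at f = 463.86 Hz:
|H(f)| = 1 / sqrt(1 + (f/fc)^2)
f/fc = 463.86 / 44.0214 = 10.537148
|H| = 1 / sqrt(1 + 111.031488) = 0.0944778
|H|_dB = 20*log10(0.0944778) = -20.49 dB

fc = 44.0214 Hz; |H(463.86 Hz)| = -20.49 dB


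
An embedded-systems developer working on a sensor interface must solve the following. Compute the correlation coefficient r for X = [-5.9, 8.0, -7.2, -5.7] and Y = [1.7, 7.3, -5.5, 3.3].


Pearson correlation coefficient (population):
r = cov(X,Y) / (std(X) * std(Y))
Mean X = -2.7, Mean Y = 1.7
Cov(X,Y) = 21.88
Std(X) = 6.204434, Std(Y) = 4.630335
r = 0.7616

0.7616


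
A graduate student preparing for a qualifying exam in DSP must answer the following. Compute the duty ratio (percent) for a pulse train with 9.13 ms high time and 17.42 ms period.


Duty cycle as a percentage:
DC = (t_on / T) * 100
   = (9.13 / 17.42) * 100
   = 0.52411 * 100
   = 52.41 %

52.41 %


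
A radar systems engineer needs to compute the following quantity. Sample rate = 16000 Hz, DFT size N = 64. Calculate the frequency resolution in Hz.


DFT frequency resolution:
df = fs / N
   = 16000 / 64
   = 250.0 Hz

250.0 Hz


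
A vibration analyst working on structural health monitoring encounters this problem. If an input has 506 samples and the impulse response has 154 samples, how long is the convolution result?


Linear convolution output length:
L = N + M - 1
  = 506 + 154 - 1
  = 659 samples

659


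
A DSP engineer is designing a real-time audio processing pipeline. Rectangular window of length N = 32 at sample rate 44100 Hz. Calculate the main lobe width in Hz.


Main lobe width for a rectangular window:
Width = 2 * fs / N
      = 2 * 44100 / 32
      = 88200 / 32
      = 2756.25 Hz

2756.25 Hz


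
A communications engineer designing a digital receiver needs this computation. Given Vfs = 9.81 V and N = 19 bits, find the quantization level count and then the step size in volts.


Step 1 — number of quantization levels:
L = 2^N = 2^19 = 524288

Step 2 — LSB step size:
delta = Vfs / L
      = 9.81 / 524288
      = 1.871e-05 V

Levels = 524288; step size = 1.871e-05 V


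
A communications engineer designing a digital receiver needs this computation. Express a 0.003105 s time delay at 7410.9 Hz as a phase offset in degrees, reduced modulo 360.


Phase shift from frequency and time delay:
phi = 360 * f * t_delay
    = 360 * 7410.9 * 0.003105
    = 8283.9 degrees
    mod 360 = 3.9 degrees

3.9 degrees


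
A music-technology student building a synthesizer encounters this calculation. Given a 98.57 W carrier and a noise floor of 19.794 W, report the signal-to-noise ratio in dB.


SNR in decibels:
SNR = 10 * log10(Ps / Pn)
    = 10 * log10(98.57 / 19.794)
    = 10 * log10(4.9798)
    = 10 * 0.6972
    = 6.97 dB

6.97 dB


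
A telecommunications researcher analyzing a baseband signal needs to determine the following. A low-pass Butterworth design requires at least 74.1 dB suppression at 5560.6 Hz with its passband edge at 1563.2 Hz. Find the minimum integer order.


Butterworth filter order formula:
n = log10(10^(A/10) - 1) / (2 * log10(f_stop/f_pass))
10^(74.1/10) - 1 = 25703956.8277
f_stop/f_pass = 5560.6 / 1563.2 = 3.5572
n = 6.7228 -> ceil = 7

7


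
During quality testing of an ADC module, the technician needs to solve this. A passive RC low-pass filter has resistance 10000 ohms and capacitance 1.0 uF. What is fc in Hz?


Cutoff frequency of a first-order RC filter:
fc = 1 / (2 * pi * R * C)
C = 1.0 uF = 1e-06 F
fc = 1 / (2 * pi * 10000 * 1e-06)
   = 1 / 0.062831853071796
   = 15.915494 Hz

15.915494 Hz


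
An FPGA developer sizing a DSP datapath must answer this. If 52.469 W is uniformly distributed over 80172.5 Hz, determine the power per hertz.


Power spectral density:
PSD = P / BW
    = 52.469 / 80172.5
    = 0.00065445 W/Hz

0.00065445 W/Hz


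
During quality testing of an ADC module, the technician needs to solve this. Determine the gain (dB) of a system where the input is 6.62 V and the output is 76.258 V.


Voltage gain in dB:
G = 20 * log10(Vout / Vin)
  = 20 * log10(76.258 / 6.62)
  = 20 * log10(11.519335)
  = 20 * 1.061427
  = 21.23 dB

21.23 dB


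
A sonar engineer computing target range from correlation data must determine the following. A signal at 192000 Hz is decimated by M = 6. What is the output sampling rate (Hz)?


Decimation reduces the sample rate:
fs_out = fs_in / M
       = 192000 / 6
       = 32000.0 Hz

32000.0 Hz


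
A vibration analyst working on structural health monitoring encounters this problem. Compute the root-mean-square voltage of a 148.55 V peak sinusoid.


RMS voltage for a sinusoidal waveform:
V_rms = V_peak / sqrt(2)
      = 148.55 / 1.414214
      = 105.041 V

105.041 V


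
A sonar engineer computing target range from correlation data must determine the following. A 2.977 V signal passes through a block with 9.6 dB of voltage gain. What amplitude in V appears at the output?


Output voltage from dB gain:
V_out = V_in * 10^(gain_dB / 20)
      = 2.977 * 10^(9.6 / 20)
      = 2.977 * 3.019952
      = 8.9904 V

8.9904 V


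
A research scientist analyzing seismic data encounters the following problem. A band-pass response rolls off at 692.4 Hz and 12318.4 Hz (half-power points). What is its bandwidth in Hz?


Bandwidth is the difference of -3dB frequencies:
BW = f_high - f_low
   = 12318.4 - 692.4
   = 11626.0 Hz

11626.0 Hz


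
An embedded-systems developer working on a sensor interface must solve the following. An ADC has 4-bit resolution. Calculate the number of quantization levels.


Number of quantization levels = 2^N
= 2^4
= 16

16


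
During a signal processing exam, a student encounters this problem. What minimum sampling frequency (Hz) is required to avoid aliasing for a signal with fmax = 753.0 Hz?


The Nyquist rate is twice the maximum frequency component.
fs_min = 2 * fmax
      = 2 * 753.0
      = 1506.0 Hz

1506.0


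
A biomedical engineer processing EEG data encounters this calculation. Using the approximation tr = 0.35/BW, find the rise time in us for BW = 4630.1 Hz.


Rise time from bandwidth relationship:
tr = 0.35 / BW
   = 0.35 / 4630.1
   = 7.559231982e-05 s
   = 75.5923 us

75.5923 us


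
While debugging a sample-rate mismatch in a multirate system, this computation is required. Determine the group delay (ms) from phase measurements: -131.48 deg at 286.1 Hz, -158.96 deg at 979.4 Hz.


Group delay from phase difference:
tau = -d(phi)/d(omega)
d(phi) = -27.48 deg = -0.479616 rad
d(omega) = 2*pi*(979.4 - 286.1) = 4356.1324 rad/s
tau = -(-0.479616) / 4356.1324
    = 0.1101 ms

0.1101 ms


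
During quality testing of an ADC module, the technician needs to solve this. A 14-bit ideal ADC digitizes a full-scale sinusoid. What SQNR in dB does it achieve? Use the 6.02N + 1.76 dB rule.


Theoretical SNR for a full-scale sinusoid:
SNR = 6.02 * N + 1.76
    = 6.02 * 14 + 1.76
    = 84.28 + 1.76
    = 86.04 dB

86.04 dB


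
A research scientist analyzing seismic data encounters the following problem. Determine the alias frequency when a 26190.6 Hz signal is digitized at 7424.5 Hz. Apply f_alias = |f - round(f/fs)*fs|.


Compute the nearest integer multiple of fs to the signal:
n = round(26190.6 / 7424.5) = 4
f_alias = |26190.6 - 4 * 7424.5|
        = |26190.6 - 29698.0|
        = 3507.4 Hz

3507.4


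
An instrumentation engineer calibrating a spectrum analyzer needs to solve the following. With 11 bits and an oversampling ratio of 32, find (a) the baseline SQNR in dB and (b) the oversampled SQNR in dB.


Step 1 — baseline SQNR at Nyquist:
SQNR_base = 6.02*N + 1.76
          = 6.02*11 + 1.76
          = 67.98 dB

Step 2 — oversampling processing gain:
G = 10*log10(OSR) = 10*log10(32) = 15.05 dB

Step 3 — total:
SQNR_total = 67.98 + 15.05 = 83.03 dB

Base SQNR = 67.98 dB; oversampled SQNR = 83.03 dB


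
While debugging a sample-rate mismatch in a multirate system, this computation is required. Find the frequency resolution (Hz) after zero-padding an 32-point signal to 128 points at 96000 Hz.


Frequency resolution after zero-padding:
N_padded = 32 * 4 = 128
df = fs / N_padded
   = 96000 / 128
   = 750.0 Hz

750.0 Hz


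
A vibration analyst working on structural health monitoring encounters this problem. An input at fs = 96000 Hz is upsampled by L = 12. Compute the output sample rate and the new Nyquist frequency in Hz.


Step 1 — output sample rate after interpolation by L:
fs_out = L * fs_in = 12 * 96000 = 1152000 Hz

Step 2 — Nyquist frequency of the output stream:
f_Nyq = fs_out / 2 = 1152000 / 2 = 576000.0 Hz

fs_out = 1152000 Hz; f_Nyquist = 576000.0 Hz


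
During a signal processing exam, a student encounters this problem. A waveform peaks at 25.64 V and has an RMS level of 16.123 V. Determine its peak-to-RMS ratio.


Crest factor is the ratio of peak to RMS:
CF = V_peak / V_rms
   = 25.64 / 16.123
   = 1.5903

1.5903


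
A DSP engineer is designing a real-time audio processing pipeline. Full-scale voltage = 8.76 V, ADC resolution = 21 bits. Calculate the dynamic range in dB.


Dynamic range from full-scale to LSB:
V_min = V_max / 2^bits = 8.76 / 2^21
DR = 20 * log10(V_max / V_min)
   = 20 * log10(2^21)
   = 20 * 21 * log10(2)
   = 126.43 dB

126.43 dB


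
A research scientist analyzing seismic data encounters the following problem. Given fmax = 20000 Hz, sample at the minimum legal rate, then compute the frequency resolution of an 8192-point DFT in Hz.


Step 1 — Nyquist sampling rate:
fs = 2 * fmax = 2 * 20000 = 40000 Hz

Step 2 — DFT bin spacing:
df = fs / N = 40000 / 8192 = 4.8828 Hz

4.8828 Hz


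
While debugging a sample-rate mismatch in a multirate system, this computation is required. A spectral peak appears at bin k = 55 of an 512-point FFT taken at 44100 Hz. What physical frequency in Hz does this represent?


Frequency of DFT bin k:
f_k = k * fs / N
    = 55 * 44100 / 512
    = 2425500 / 512
    = 4737.305 Hz

4737.305 Hz


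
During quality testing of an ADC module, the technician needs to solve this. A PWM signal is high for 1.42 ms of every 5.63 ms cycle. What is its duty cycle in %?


Duty cycle as a percentage:
DC = (t_on / T) * 100
   = (1.42 / 5.63) * 100
   = 0.25222 * 100
   = 25.22 %

25.22 %


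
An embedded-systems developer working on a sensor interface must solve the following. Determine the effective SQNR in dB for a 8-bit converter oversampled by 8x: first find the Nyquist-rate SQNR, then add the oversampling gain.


Step 1 — baseline SQNR at Nyquist:
SQNR_base = 6.02*N + 1.76
          = 6.02*8 + 1.76
          = 49.92 dB

Step 2 — oversampling processing gain:
G = 10*log10(OSR) = 10*log10(8) = 9.03 dB

Step 3 — total:
SQNR_total = 49.92 + 9.03 = 58.95 dB

Base SQNR = 49.92 dB; oversampled SQNR = 58.95 dB


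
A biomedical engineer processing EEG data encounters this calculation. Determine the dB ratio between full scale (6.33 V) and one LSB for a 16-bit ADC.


Dynamic range from full-scale to LSB:
V_min = V_max / 2^bits = 6.33 / 2^16
DR = 20 * log10(V_max / V_min)
   = 20 * log10(2^16)
   = 20 * 16 * log10(2)
   = 96.33 dB

96.33 dB


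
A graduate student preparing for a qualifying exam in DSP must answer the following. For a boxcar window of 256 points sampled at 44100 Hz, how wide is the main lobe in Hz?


Main lobe width for a rectangular window:
Width = 2 * fs / N
      = 2 * 44100 / 256
      = 88200 / 256
      = 344.531 Hz

344.531 Hz


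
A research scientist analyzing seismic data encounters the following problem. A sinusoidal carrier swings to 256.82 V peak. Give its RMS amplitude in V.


RMS voltage for a sinusoidal waveform:
V_rms = V_peak / sqrt(2)
      = 256.82 / 1.414214
      = 181.599 V

181.599 V


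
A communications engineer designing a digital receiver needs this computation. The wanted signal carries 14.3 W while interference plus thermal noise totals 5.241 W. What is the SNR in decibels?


SNR in decibels:
SNR = 10 * log10(Ps / Pn)
    = 10 * log10(14.3 / 5.241)
    = 10 * log10(2.7285)
    = 10 * 0.4359
    = 4.36 dB

4.36 dB


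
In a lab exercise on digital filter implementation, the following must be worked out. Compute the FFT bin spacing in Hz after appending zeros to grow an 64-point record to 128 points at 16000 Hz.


Frequency resolution after zero-padding:
N_padded = 64 * 2 = 128
df = fs / N_padded
   = 16000 / 128
   = 125.0 Hz

125.0 Hz


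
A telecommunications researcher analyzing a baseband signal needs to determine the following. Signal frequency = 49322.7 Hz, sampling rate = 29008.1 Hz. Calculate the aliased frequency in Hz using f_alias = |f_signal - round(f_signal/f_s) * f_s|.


Compute the nearest integer multiple of fs to the signal:
n = round(49322.7 / 29008.1) = 2
f_alias = |49322.7 - 2 * 29008.1|
        = |49322.7 - 58016.2|
        = 8693.5 Hz

8693.5


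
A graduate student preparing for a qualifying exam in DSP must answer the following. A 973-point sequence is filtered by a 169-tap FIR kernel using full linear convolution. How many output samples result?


Linear convolution output length:
L = N + M - 1
  = 973 + 169 - 1
  = 1141 samples

1141


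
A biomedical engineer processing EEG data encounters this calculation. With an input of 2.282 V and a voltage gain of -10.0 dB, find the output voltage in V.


Output voltage from dB gain:
V_out = V_in * 10^(gain_dB / 20)
      = 2.282 * 10^(-10.0 / 20)
      = 2.282 * 0.316228
      = 0.7216 V

0.7216 V


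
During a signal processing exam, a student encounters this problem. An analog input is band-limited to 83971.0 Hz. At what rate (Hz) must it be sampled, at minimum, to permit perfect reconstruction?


The Nyquist rate is twice the maximum frequency component.
fs_min = 2 * fmax
      = 2 * 83971.0
      = 167942.0 Hz

167942.0


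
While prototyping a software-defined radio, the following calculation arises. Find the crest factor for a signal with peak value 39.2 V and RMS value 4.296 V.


Crest factor is the ratio of peak to RMS:
CF = V_peak / V_rms
   = 39.2 / 4.296
   = 9.1248

9.1248


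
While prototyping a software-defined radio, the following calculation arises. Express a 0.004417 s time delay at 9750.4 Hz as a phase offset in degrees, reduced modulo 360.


Phase shift from frequency and time delay:
phi = 360 * f * t_delay
    = 360 * 9750.4 * 0.004417
    = 15504.31 degrees
    mod 360 = 24.31 degrees

24.31 degrees


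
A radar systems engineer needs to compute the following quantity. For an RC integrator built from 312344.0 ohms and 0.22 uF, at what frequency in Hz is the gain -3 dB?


Cutoff frequency of a first-order RC filter:
fc = 1 / (2 * pi * R * C)
C = 0.22 uF = 2.2e-07 F
fc = 1 / (2 * pi * 312344.0 * 2.2e-07)
   = 1 / 0.43175335094885
   = 2.316137 Hz

2.316137 Hz


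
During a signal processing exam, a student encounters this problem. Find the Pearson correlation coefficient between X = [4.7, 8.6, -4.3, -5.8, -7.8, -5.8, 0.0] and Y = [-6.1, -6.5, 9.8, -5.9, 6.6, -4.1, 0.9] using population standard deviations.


Pearson correlation coefficient (population):
r = cov(X,Y) / (std(X) * std(Y))
Mean X = -1.4857, Mean Y = -0.7571
Cov(X,Y) = -18.294898
Std(X) = 5.697225, Std(Y) = 6.181506
r = -0.5195

-0.5195


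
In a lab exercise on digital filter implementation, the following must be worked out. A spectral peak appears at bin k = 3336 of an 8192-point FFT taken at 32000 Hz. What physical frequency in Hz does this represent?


Frequency of DFT bin k:
f_k = k * fs / N
    = 3336 * 32000 / 8192
    = 106752000 / 8192
    = 13031.25 Hz

13031.25 Hz


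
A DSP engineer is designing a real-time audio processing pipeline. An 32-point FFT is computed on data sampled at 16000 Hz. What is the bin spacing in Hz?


DFT frequency resolution:
df = fs / N
   = 16000 / 32
   = 500.0 Hz

500.0 Hz


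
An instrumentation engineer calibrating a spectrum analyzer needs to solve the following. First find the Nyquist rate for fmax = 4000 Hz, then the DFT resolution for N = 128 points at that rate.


Step 1 — Nyquist sampling rate:
fs = 2 * fmax = 2 * 4000 = 8000 Hz

Step 2 — DFT bin spacing:
df = fs / N = 8000 / 128 = 62.5 Hz

62.5 Hz


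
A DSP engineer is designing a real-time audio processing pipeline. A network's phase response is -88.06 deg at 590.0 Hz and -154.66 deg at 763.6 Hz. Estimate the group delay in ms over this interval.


Group delay from phase difference:
tau = -d(phi)/d(omega)
d(phi) = -66.6 deg = -1.162389 rad
d(omega) = 2*pi*(763.6 - 590.0) = 1090.761 rad/s
tau = -(-1.162389) / 1090.761
    = 1.0657 ms

1.0657 ms


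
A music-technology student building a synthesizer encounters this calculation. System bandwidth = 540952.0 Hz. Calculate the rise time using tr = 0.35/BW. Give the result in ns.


Rise time from bandwidth relationship:
tr = 0.35 / BW
   = 0.35 / 540952.0
   = 6.470074979e-07 s
   = 647.0075 ns

647.0075 ns


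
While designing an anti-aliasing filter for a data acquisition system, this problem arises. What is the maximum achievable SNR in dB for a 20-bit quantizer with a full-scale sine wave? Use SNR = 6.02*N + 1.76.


Theoretical SNR for a full-scale sinusoid:
SNR = 6.02 * N + 1.76
    = 6.02 * 20 + 1.76
    = 120.4 + 1.76
    = 122.16 dB

122.16 dB


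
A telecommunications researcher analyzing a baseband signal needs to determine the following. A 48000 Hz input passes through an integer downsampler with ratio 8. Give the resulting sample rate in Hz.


Decimation reduces the sample rate:
fs_out = fs_in / M
       = 48000 / 8
       = 6000.0 Hz

6000.0 Hz


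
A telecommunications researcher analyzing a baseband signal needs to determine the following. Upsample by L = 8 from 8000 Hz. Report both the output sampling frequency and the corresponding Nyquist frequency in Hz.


Step 1 — output sample rate after interpolation by L:
fs_out = L * fs_in = 8 * 8000 = 64000 Hz

Step 2 — Nyquist frequency of the output stream:
f_Nyq = fs_out / 2 = 64000 / 2 = 32000.0 Hz

fs_out = 64000 Hz; f_Nyquist = 32000.0 Hz


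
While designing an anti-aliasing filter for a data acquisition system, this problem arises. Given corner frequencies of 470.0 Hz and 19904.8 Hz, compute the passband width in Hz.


Bandwidth is the difference of -3dB frequencies:
BW = f_high - f_low
   = 19904.8 - 470.0
   = 19434.8 Hz

19434.8 Hz


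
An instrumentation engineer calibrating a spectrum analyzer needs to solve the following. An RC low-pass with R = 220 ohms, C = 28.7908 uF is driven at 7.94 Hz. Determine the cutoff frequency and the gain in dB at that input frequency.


Step 1 — cutoff frequency:
fc = 1 / (2*pi*R*C)
C = 28.7908 uF = 2.87908e-05 F
fc = 1 / (2*pi*220*2.87908e-05)
   = 25.1272 Hz

Step 2 — magnitude at f = 7.94 Hz:
|H(f)| = 1 / sqrt(1 + (f/fc)^2)
f/fc = 7.94 / 25.1272 = 0.315992
|H| = 1 / sqrt(1 + 0.099851) = 0.9535272
|H|_dB = 20*log10(0.9535272) = -0.41 dB

fc = 25.1272 Hz; |H(7.94 Hz)| = -0.41 dB


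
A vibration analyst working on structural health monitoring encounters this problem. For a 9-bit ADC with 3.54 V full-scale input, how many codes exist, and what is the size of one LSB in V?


Step 1 — number of quantization levels:
L = 2^N = 2^9 = 512

Step 2 — LSB step size:
delta = Vfs / L
      = 3.54 / 512
      = 0.00691406 V

Levels = 512; step size = 0.00691406 V


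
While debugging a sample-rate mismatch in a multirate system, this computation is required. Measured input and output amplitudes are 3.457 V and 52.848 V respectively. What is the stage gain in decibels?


Voltage gain in dB:
G = 20 * log10(Vout / Vin)
  = 20 * log10(52.848 / 3.457)
  = 20 * log10(15.287243)
  = 20 * 1.184329
  = 23.69 dB

23.69 dB


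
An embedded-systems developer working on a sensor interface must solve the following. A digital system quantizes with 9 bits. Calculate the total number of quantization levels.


Number of quantization levels = 2^N
= 2^9
= 512

512


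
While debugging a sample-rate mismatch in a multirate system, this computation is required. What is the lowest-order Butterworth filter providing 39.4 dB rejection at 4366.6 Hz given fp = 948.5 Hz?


Butterworth filter order formula:
n = log10(10^(A/10) - 1) / (2 * log10(f_stop/f_pass))
10^(39.4/10) - 1 = 8708.6359
f_stop/f_pass = 4366.6 / 948.5 = 4.6037
n = 2.9708 -> ceil = 3

3


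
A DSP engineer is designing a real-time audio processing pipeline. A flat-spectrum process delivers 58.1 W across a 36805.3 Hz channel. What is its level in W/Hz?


Power spectral density:
PSD = P / BW
    = 58.1 / 36805.3
    = 0.00157858 W/Hz

0.00157858 W/Hz


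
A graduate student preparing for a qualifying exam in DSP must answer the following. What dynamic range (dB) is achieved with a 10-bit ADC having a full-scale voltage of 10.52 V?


Dynamic range from full-scale to LSB:
V_min = V_max / 2^bits = 10.52 / 2^10
DR = 20 * log10(V_max / V_min)
   = 20 * log10(2^10)
   = 20 * 10 * log10(2)
   = 60.21 dB

60.21 dB


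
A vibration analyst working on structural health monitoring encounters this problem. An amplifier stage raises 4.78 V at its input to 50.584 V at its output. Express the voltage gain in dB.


Voltage gain in dB:
G = 20 * log10(Vout / Vin)
  = 20 * log10(50.584 / 4.78)
  = 20 * log10(10.582427)
  = 20 * 1.024585
  = 20.49 dB

20.49 dB


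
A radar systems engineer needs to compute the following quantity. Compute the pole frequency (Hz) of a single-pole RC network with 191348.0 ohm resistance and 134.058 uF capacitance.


Cutoff frequency of a first-order RC filter:
fc = 1 / (2 * pi * R * C)
C = 134.058 uF = 0.000134058 F
fc = 1 / (2 * pi * 191348.0 * 0.000134058)
   = 1 / 161.17457419584
   = 0.006204 Hz

0.006204 Hz


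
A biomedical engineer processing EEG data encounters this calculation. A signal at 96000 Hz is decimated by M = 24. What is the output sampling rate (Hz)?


Decimation reduces the sample rate:
fs_out = fs_in / M
       = 96000 / 24
       = 4000.0 Hz

4000.0 Hz


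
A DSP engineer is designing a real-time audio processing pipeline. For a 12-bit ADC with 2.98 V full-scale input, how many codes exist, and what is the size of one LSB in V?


Step 1 — number of quantization levels:
L = 2^N = 2^12 = 4096

Step 2 — LSB step size:
delta = Vfs / L
      = 2.98 / 4096
      = 0.00072754 V

Levels = 4096; step size = 0.00072754 V


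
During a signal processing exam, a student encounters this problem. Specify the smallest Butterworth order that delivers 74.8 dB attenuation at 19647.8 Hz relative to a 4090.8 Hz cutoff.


Butterworth filter order formula:
n = log10(10^(A/10) - 1) / (2 * log10(f_stop/f_pass))
10^(74.8/10) - 1 = 30199516.204
f_stop/f_pass = 19647.8 / 4090.8 = 4.8029
n = 5.4878 -> ceil = 6

6


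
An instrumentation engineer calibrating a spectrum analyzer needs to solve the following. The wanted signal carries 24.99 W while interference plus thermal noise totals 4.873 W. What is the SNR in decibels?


SNR in decibels:
SNR = 10 * log10(Ps / Pn)
    = 10 * log10(24.99 / 4.873)
    = 10 * log10(5.1283)
    = 10 * 0.71
    = 7.1 dB

7.1 dB


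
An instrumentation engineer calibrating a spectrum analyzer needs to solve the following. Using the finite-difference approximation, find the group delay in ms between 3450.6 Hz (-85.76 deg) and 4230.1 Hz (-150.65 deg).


Group delay from phase difference:
tau = -d(phi)/d(omega)
d(phi) = -64.89 deg = -1.132544 rad
d(omega) = 2*pi*(4230.1 - 3450.6) = 4897.7429 rad/s
tau = -(-1.132544) / 4897.7429
    = 0.2312 ms

0.2312 ms


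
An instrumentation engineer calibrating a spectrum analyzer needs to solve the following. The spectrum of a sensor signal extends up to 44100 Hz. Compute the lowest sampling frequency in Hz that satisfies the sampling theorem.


The Nyquist rate is twice the maximum frequency component.
fs_min = 2 * fmax
      = 2 * 44100
      = 88200 Hz

88200


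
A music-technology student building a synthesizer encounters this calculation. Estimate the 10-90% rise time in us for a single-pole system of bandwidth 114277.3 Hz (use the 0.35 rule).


Rise time from bandwidth relationship:
tr = 0.35 / BW
   = 0.35 / 114277.3
   = 3.062725493e-06 s
   = 3.0627 us

3.0627 us


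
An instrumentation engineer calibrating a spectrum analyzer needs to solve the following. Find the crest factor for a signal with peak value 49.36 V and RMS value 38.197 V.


Crest factor is the ratio of peak to RMS:
CF = V_peak / V_rms
   = 49.36 / 38.197
   = 1.2922

1.2922


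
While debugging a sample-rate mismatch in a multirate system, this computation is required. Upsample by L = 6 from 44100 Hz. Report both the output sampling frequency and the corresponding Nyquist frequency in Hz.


Step 1 — output sample rate after interpolation by L:
fs_out = L * fs_in = 6 * 44100 = 264600 Hz

Step 2 — Nyquist frequency of the output stream:
f_Nyq = fs_out / 2 = 264600 / 2 = 132300.0 Hz

fs_out = 264600 Hz; f_Nyquist = 132300.0 Hz


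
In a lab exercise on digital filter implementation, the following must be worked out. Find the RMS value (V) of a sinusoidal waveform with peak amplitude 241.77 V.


RMS voltage for a sinusoidal waveform:
V_rms = V_peak / sqrt(2)
      = 241.77 / 1.414214
      = 170.957 V

170.957 V


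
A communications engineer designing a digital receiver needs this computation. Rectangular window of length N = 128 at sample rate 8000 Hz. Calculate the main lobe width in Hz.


Main lobe width for a rectangular window:
Width = 2 * fs / N
      = 2 * 8000 / 128
      = 16000 / 128
      = 125.0 Hz

125.0 Hz


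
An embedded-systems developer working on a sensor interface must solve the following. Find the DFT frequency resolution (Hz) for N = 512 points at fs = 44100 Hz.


DFT frequency resolution:
df = fs / N
   = 44100 / 512
   = 86.1328 Hz

86.1328 Hz


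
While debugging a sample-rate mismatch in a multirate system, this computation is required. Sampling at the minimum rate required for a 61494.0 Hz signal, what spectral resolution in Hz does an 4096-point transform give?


Step 1 — Nyquist sampling rate:
fs = 2 * fmax = 2 * 61494.0 = 122988.0 Hz

Step 2 — DFT bin spacing:
df = fs / N = 122988.0 / 4096 = 30.0264 Hz

30.0264 Hz


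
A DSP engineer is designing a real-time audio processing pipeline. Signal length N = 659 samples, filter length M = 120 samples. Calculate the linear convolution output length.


Linear convolution output length:
L = N + M - 1
  = 659 + 120 - 1
  = 778 samples

778


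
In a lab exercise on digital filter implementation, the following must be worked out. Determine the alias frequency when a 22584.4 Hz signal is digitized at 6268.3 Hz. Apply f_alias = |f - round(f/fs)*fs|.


Compute the nearest integer multiple of fs to the signal:
n = round(22584.4 / 6268.3) = 4
f_alias = |22584.4 - 4 * 6268.3|
        = |22584.4 - 25073.2|
        = 2488.8 Hz

2488.8


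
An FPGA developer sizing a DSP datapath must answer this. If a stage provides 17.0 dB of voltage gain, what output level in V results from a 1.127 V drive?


Output voltage from dB gain:
V_out = V_in * 10^(gain_dB / 20)
      = 1.127 * 10^(17.0 / 20)
      = 1.127 * 7.079458
      = 7.9785 V

7.9785 V


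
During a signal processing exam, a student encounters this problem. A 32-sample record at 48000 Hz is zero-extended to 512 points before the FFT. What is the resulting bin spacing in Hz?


Frequency resolution after zero-padding:
N_padded = 32 * 16 = 512
df = fs / N_padded
   = 48000 / 512
   = 93.75 Hz

93.75 Hz


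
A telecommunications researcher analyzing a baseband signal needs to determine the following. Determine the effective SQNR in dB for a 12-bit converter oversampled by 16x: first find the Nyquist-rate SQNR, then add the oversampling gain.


Step 1 — baseline SQNR at Nyquist:
SQNR_base = 6.02*N + 1.76
          = 6.02*12 + 1.76
          = 74.0 dB

Step 2 — oversampling processing gain:
G = 10*log10(OSR) = 10*log10(16) = 12.04 dB

Step 3 — total:
SQNR_total = 74.0 + 12.04 = 86.04 dB

Base SQNR = 74.0 dB; oversampled SQNR = 86.04 dB


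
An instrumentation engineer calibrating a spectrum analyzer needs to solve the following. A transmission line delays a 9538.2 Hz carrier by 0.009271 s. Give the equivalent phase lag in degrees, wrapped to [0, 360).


Phase shift from frequency and time delay:
phi = 360 * f * t_delay
    = 360 * 9538.2 * 0.009271
    = 31834.31 degrees
    mod 360 = 154.31 degrees

154.31 degrees


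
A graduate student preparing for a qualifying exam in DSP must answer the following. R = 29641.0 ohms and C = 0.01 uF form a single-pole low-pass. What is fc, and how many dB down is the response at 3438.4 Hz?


Step 1 — cutoff frequency:
fc = 1 / (2*pi*R*C)
C = 0.01 uF = 1e-08 F
fc = 1 / (2*pi*29641.0*1e-08)
   = 536.942 Hz

Step 2 — magnitude at f = 3438.4 Hz:
|H(f)| = 1 / sqrt(1 + (f/fc)^2)
f/fc = 3438.4 / 536.942 = 6.403671
|H| = 1 / sqrt(1 + 41.007002) = 0.1542905
|H|_dB = 20*log10(0.1542905) = -16.23 dB

fc = 536.942 Hz; |H(3438.4 Hz)| = -16.23 dB


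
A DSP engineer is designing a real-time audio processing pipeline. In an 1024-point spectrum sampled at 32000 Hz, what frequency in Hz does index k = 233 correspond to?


Frequency of DFT bin k:
f_k = k * fs / N
    = 233 * 32000 / 1024
    = 7456000 / 1024
    = 7281.25 Hz

7281.25 Hz


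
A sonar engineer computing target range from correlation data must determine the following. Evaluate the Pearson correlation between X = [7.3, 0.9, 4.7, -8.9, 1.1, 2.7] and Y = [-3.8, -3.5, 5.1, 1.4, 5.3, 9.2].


Pearson correlation coefficient (population):
r = cov(X,Y) / (std(X) * std(Y))
Mean X = 1.3, Mean Y = 2.2833
Cov(X,Y) = -1.086667
Std(X) = 5.062279, Std(Y) = 4.762848
r = -0.0451

-0.0451


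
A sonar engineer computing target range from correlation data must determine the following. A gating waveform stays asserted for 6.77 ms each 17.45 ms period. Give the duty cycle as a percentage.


Duty cycle as a percentage:
DC = (t_on / T) * 100
   = (6.77 / 17.45) * 100
   = 0.387966 * 100
   = 38.8 %

38.8 %


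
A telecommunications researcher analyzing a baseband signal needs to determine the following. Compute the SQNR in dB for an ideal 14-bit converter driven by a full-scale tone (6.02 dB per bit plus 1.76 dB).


Theoretical SNR for a full-scale sinusoid:
SNR = 6.02 * N + 1.76
    = 6.02 * 14 + 1.76
    = 84.28 + 1.76
    = 86.04 dB

86.04 dB


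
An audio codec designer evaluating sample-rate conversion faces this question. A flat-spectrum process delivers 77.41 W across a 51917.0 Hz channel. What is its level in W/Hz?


Power spectral density:
PSD = P / BW
    = 77.41 / 51917.0
    = 0.00149103 W/Hz

0.00149103 W/Hz
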